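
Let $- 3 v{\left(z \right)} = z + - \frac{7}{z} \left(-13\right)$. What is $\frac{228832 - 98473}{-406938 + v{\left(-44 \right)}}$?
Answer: $- \frac{17207388}{53713789} \approx -0.32035$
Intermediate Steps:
$v{\left(z \right)} = - \frac{91}{3 z} - \frac{z}{3}$ ($v{\left(z \right)} = - \frac{z + - \frac{7}{z} \left(-13\right)}{3} = - \frac{z + \frac{91}{z}}{3} = - \frac{91}{3 z} - \frac{z}{3}$)
$\frac{228832 - 98473}{-406938 + v{\left(-44 \right)}} = \frac{228832 - 98473}{-406938 + \frac{-91 - \left(-44\right)^{2}}{3 \left(-44\right)}} = \frac{130359}{-406938 + \frac{1}{3} \left(- \frac{1}{44}\right) \left(-91 - 1936\right)} = \frac{130359}{-406938 + \frac{1}{3} \left(- \frac{1}{44}\right) \left(-2027\right)} = \frac{130359}{-406938 + \frac{2027}{132}} = \frac{130359}{- \frac{53713789}{132}} = 130359 \left(- \frac{132}{53713789}\right) = - \frac{17207388}{53713789}$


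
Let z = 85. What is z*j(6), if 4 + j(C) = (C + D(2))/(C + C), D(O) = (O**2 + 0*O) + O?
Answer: -255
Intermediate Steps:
D(O) = O + O**2 (D(O) = (O**2 + 0) + O = O**2 + O = O + O**2)
j(C) = -4 + (6 + C)/(2*C) (j(C) = -4 + (C + 2*(1 + 2))/(C + C) = -4 + (C + 2*3)/((2*C)) = -4 + (C + 6)*(1/(2*C)) = -4 + (6 + C)*(1/(2*C)) = -4 + (6 + C)/(2*C))
z*j(6) = 85*(-7/2 + 3/6) = 85*(-7/2 + 3*(1/6)) = 85*(-7/2 + 1/2) = 85*(-3) = -255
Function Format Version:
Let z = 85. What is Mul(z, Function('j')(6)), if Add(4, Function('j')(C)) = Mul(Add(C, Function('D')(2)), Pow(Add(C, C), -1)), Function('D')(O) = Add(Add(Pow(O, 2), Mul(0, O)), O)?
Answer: -255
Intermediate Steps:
Function('D')(O) = Add(O, Pow(O, 2)) (Function('D')(O) = Add(Add(Pow(O, 2), 0), O) = Add(Pow(O, 2), O) = Add(O, Pow(O, 2)))
Function('j')(C) = Add(-4, Mul(Rational(1, 2), Pow(C, -1), Add(6, C))) (Function('j')(C) = Add(-4, Mul(Add(C, Mul(2, Add(1, 2))), Pow(Add(C, C), -1))) = Add(-4, Mul(Add(C, Mul(2, 3)), Pow(Mul(2, C), -1))) = Add(-4, Mul(Add(C, 6), Mul(Rational(1, 2), Pow(C, -1)))) = Add(-4, Mul(Add(6, C), Mul(Rational(1, 2), Pow(C, -1)))) = Add(-4, Mul(Rational(1, 2), Pow(C, -1), Add(6, C))))
Mul(z, Function('j')(6)) = Mul(85, Add(Rational(-7, 2), Mul(3, Pow(6, -1)))) = Mul(85, Add(Rational(-7, 2), Mul(3, Rational(1, 6)))) = Mul(85, Add(Rational(-7, 2), Rational(1, 2))) = Mul(85, -3) = -255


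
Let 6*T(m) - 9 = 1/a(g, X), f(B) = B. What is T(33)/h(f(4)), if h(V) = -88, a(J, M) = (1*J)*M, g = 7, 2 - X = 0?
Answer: -127/7392 ≈ -0.017181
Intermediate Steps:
X = 2 (X = 2 - 1*0 = 2 + 0 = 2)
a(J, M) = J*M
T(m) = 127/84 (T(m) = 3/2 + 1/(6*((7*2))) = 3/2 + (1/6)/14 = 3/2 + (1/6)*(1/14) = 3/2 + 1/84 = 127/84)
T(33)/h(f(4)) = (127/84)/(-88) = (127/84)*(-1/88) = -127/7392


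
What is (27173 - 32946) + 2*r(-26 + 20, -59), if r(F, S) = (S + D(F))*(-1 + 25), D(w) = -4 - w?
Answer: -8509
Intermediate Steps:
r(F, S) = -96 - 24*F + 24*S (r(F, S) = (S + (-4 - F))*(-1 + 25) = (-4 + S - F)*24 = -96 - 24*F + 24*S)
(27173 - 32946) + 2*r(-26 + 20, -59) = (27173 - 32946) + 2*(-96 - 24*(-26 + 20) + 24*(-59)) = -5773 + 2*(-96 - 24*(-6) - 1416) = -5773 + 2*(-96 + 144 - 1416) = -5773 + 2*(-1368) = -5773 - 2736 = -8509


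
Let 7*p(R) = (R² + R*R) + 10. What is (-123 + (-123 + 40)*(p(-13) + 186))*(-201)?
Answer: 27700011/7 ≈ 3.9571e+6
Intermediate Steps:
p(R) = 10/7 + 2*R²/7 (p(R) = ((R² + R*R) + 10)/7 = ((R² + R²) + 10)/7 = (2*R² + 10)/7 = (10 + 2*R²)/7 = 10/7 + 2*R²/7)
(-123 + (-123 + 40)*(p(-13) + 186))*(-201) = (-123 + (-123 + 40)*((10/7 + (2/7)*(-13)²) + 186))*(-201) = (-123 - 83*((10/7 + (2/7)*169) + 186))*(-201) = (-123 - 83*((10/7 + 338/7) + 186))*(-201) = (-123 - 83*(348/7 + 186))*(-201) = (-123 - 83*1650/7)*(-201) = (-123 - 136950/7)*(-201) = -137811/7*(-201) = 27700011/7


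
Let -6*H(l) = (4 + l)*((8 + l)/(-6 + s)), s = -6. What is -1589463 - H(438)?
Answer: -28659617/18 ≈ -1.5922e+6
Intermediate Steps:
H(l) = -(4 + l)*(-⅔ - l/12)/6 (H(l) = -(4 + l)*(8 + l)/(-6 - 6)/6 = -(4 + l)*(8 + l)/(-12)/6 = -(4 + l)*(8 + l)*(-1/12)/6 = -(4 + l)*(-⅔ - l/12)/6)
-1589463 - H(438) = -1589463 - (4/9 + (⅙)*438 + (1/72)*438²) = -1589463 - (4/9 + 73 + (1/72)*191844) = -1589463 - (4/9 + 73 + 5329/2) = -1589463 - 1*49283/18 = -1589463 - 49283/18 = -28659617/18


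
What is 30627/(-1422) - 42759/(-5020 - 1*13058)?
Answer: -4563626/238027 ≈ -19.173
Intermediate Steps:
30627/(-1422) - 42759/(-5020 - 1*13058) = 30627*(-1/1422) - 42759/(-5020 - 13058) = -3403/158 - 42759/(-18078) = -3403/158 - 42759*(-1/18078) = -3403/158 + 14253/6026 = -4563626/238027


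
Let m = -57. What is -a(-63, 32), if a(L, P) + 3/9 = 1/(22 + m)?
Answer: 38/105 ≈ 0.36190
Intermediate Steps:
a(L, P) = -38/105 (a(L, P) = -⅓ + 1/(22 - 57) = -⅓ + 1/(-35) = -⅓ - 1/35 = -38/105)
-a(-63, 32) = -1*(-38/105) = 38/105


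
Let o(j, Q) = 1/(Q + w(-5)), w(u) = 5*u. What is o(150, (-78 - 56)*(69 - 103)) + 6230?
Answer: 28228131/4531 ≈ 6230.0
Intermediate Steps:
o(j, Q) = 1/(-25 + Q) (o(j, Q) = 1/(Q + 5*(-5)) = 1/(Q - 25) = 1/(-25 + Q))
o(150, (-78 - 56)*(69 - 103)) + 6230 = 1/(-25 + (-78 - 56)*(69 - 103)) + 6230 = 1/(-25 - 134*(-34)) + 6230 = 1/(-25 + 4556) + 6230 = 1/4531 + 6230 = 28228131/4531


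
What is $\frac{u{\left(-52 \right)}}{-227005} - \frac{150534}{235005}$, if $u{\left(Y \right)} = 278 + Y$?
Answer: $- \frac{456334424}{711297467} \approx -0.64155$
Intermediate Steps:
$\frac{u{\left(-52 \right)}}{-227005} - \frac{150534}{235005} = \frac{278 - 52}{-227005} - \frac{150534}{235005} = 226 \left(- \frac{1}{227005}\right) - \frac{50178}{78335} = - \frac{226}{227005} - \frac{50178}{78335} = - \frac{456334424}{711297467}$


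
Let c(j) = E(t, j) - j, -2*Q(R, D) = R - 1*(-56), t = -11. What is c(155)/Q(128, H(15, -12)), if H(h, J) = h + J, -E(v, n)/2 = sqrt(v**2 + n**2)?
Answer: 155/92 + sqrt(24146)/46 ≈ 5.0628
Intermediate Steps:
E(v, n) = -2*sqrt(n**2 + v**2) (E(v, n) = -2*sqrt(v**2 + n**2) = -2*sqrt(n**2 + v**2))
H(h, J) = J + h
Q(R, D) = -28 - R/2 (Q(R, D) = -(R - 1*(-56))/2 = -(R + 56)/2 = -(56 + R)/2 = -28 - R/2)
c(j) = -j - 2*sqrt(121 + j**2) (c(j) = -2*sqrt(j**2 + (-11)**2) - j = -2*sqrt(j**2 + 121) - j = -2*sqrt(121 + j**2) - j = -j - 2*sqrt(121 + j**2))
c(155)/Q(128, H(15, -12)) = (-1*155 - 2*sqrt(121 + 155**2))/(-28 - 1/2*128) = (-155 - 2*sqrt(121 + 24025))/(-28 - 64) = (-155 - 2*sqrt(24146))/(-92) = (-155 - 2*sqrt(24146))*(-1/92) = 155/92 + sqrt(24146)/46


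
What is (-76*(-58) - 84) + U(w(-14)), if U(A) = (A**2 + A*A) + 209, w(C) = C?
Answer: 4925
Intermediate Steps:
U(A) = 209 + 2*A**2 (U(A) = (A**2 + A**2) + 209 = 2*A**2 + 209 = 209 + 2*A**2)
(-76*(-58) - 84) + U(w(-14)) = (-76*(-58) - 84) + (209 + 2*(-14)**2) = (4408 - 84) + (209 + 2*196) = 4324 + (209 + 392) = 4324 + 601 = 4925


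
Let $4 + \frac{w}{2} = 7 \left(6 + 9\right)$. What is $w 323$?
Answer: $65246$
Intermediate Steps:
$w = 202$ ($w = -8 + 2 \cdot 7 \left(6 + 9\right) = -8 + 2 \cdot 7 \cdot 15 = -8 + 2 \cdot 105 = -8 + 210 = 202$)
$w 323 = 202 \cdot 323 = 65246$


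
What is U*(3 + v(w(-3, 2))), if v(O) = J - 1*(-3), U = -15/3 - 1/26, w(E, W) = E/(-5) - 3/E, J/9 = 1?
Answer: -1965/26 ≈ -75.577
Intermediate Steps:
J = 9 (J = 9*1 = 9)
w(E, W) = -3/E - E/5 (w(E, W) = E*(-1/5) - 3/E = -E/5 - 3/E = -3/E - E/5)
U = -131/26 (U = -15*1/3 - 1*1/26 = -5 - 1/26 = -131/26 ≈ -5.0385)
v(O) = 12 (v(O) = 9 - 1*(-3) = 9 + 3 = 12)
U*(3 + v(w(-3, 2))) = -131*(3 + 12)/26 = -131/26*15 = -1965/26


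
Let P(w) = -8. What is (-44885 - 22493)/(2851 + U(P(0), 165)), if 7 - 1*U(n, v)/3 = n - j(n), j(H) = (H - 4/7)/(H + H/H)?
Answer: -1650761/71042 ≈ -23.236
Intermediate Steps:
j(H) = (-4/7 + H)/(1 + H) (j(H) = (H - 4*1/7)/(H + 1) = (H - 4/7)/(1 + H) = (-4/7 + H)/(1 + H))
U(n, v) = 21 - 3*n + 3*(-4/7 + n)/(1 + n) (U(n, v) = 21 - 3*(n - (-4/7 + n)/(1 + n)) = 21 + (-3*n + 3*(-4/7 + n)/(1 + n)) = 21 - 3*n + 3*(-4/7 + n)/(1 + n))
(-44885 - 22493)/(2851 + U(P(0), 165)) = (-44885 - 22493)/(2851 + 3*(45 - 7*(-8)**2 + 49*(-8))/(7*(1 - 8))) = -67378/(2851 + (3/7)*(45 - 7*64 - 392)/(-7)) = -67378/(2851 + (3/7)*(-1/7)*(45 - 448 - 392)) = -67378/(2851 + (3/7)*(-1/7)*(-795)) = -67378/(2851 + 2385/49) = -67378/142084/49 = -67378*49/142084 = -1650761/71042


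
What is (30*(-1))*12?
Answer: -360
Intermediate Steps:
(30*(-1))*12 = -30*12 = -360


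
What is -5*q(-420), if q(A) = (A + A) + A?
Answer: 6300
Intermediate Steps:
q(A) = 3*A (q(A) = 2*A + A = 3*A)
-5*q(-420) = -15*(-420) = -5*(-1260) = 6300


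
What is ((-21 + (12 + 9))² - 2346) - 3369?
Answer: -5715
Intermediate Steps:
((-21 + (12 + 9))² - 2346) - 3369 = ((-21 + 21)² - 2346) - 3369 = (0² - 2346) - 3369 = (0 - 2346) - 3369 = -2346 - 3369 = -5715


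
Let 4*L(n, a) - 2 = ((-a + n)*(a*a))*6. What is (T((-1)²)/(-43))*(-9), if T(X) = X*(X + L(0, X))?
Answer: 0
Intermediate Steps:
L(n, a) = ½ + 3*a²*(n - a)/2 (L(n, a) = ½ + (((-a + n)*(a*a))*6)/4 = ½ + (((n - a)*a²)*6)/4 = ½ + ((a²*(n - a))*6)/4 = ½ + (6*a²*(n - a))/4 = ½ + 3*a²*(n - a)/2)
T(X) = X*(½ + X - 3*X³/2) (T(X) = X*(X + (½ - 3*X³/2 + (3/2)*0*X²)) = X*(X + (½ - 3*X³/2 + 0)) = X*(X + (½ - 3*X³/2)) = X*(½ + X - 3*X³/2))
(T((-1)²)/(-43))*(-9) = (((½)*(-1)²*(1 - 3*((-1)²)³ + 2*(-1)²))/(-43))*(-9) = (((½)*1*(1 - 3*1³ + 2*1))*(-1/43))*(-9) = (((½)*1*(1 - 3*1 + 2))*(-1/43))*(-9) = (((½)*1*(1 - 3 + 2))*(-1/43))*(-9) = (((½)*1*0)*(-1/43))*(-9) = (0*(-1/43))*(-9) = 0*(-9) = 0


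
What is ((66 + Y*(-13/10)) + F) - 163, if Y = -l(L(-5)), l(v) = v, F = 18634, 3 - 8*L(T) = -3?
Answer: 741519/40 ≈ 18538.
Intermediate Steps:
L(T) = 3/4 (L(T) = 3/8 - 1/8*(-3) = 3/8 + 3/8 = 3/4)
Y = -3/4 (Y = -1*3/4 = -3/4 ≈ -0.75000)
((66 + Y*(-13/10)) + F) - 163 = ((66 - (-39)/(4*10)) + 18634) - 163 = ((66 - 3/4*(-13/10)) + 18634) - 163 = ((66 + 39/40) + 18634) - 163 = (2679/40 + 18634) - 163 = 748039/40 - 163 = 741519/40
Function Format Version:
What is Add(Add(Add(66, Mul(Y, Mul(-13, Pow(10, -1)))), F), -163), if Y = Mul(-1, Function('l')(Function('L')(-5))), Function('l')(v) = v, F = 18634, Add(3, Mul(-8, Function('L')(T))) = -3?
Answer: Rational(741519, 40) ≈ 18538.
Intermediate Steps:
Function('L')(T) = Rational(3, 4) (Function('L')(T) = Add(Rational(3, 8), Mul(Rational(-1, 8), -3)) = Add(Rational(3, 8), Rational(3, 8)) = Rational(3, 4))
Y = Rational(-3, 4) (Y = Mul(-1, Rational(3, 4)) = Rational(-3, 4) ≈ -0.75000)
Add(Add(Add(66, Mul(Y, Mul(-13, Pow(10, -1)))), F), -163) = Add(Add(Add(66, Mul(Rational(-3, 4), Mul(-13, Pow(10, -1)))), 18634), -163) = Add(Add(Add(66, Mul(Rational(-3, 4), Mul(-13, Rational(1, 10)))), 18634), -163) = Add(Add(Add(66, Mul(Rational(-3, 4), Rational(-13, 10))), 18634), -163) = Add(Add(Add(66, Rational(39, 40)), 18634), -163) = Add(Add(Rational(2679, 40), 18634), -163) = Add(Rational(748039, 40), -163) = Rational(741519, 40)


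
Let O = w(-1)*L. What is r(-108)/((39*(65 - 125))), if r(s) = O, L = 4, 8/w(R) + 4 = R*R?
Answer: 8/1755 ≈ 0.0045584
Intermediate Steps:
w(R) = 8/(-4 + R²) (w(R) = 8/(-4 + R*R) = 8/(-4 + R²))
O = -32/3 (O = (8/(-4 + (-1)²))*4 = (8/(-4 + 1))*4 = (8/(-3))*4 = (8*(-⅓))*4 = -8/3*4 = -32/3 ≈ -10.667)
r(s) = -32/3
r(-108)/((39*(65 - 125))) = -32*1/(39*(65 - 125))/3 = -32/(3*(39*(-60))) = -32/3/(-2340) = -32/3*(-1/2340) = 8/1755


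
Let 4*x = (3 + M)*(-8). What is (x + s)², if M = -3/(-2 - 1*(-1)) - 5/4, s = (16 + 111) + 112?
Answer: 210681/4 ≈ 52670.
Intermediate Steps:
s = 239 (s = 127 + 112 = 239)
M = 7/4 (M = -3/(-2 + 1) - 5*¼ = -3/(-1) - 5/4 = -3*(-1) - 5/4 = 3 - 5/4 = 7/4 ≈ 1.7500)
x = -19/2 (x = ((3 + 7/4)*(-8))/4 = ((19/4)*(-8))/4 = (¼)*(-38) = -19/2 ≈ -9.5000)
(x + s)² = (-19/2 + 239)² = (459/2)² = 210681/4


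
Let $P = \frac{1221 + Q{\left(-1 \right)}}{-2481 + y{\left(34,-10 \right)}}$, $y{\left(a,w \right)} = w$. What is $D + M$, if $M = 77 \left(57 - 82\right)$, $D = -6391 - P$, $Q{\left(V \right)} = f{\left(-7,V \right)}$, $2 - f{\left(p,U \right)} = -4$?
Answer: $- \frac{20713929}{2491} \approx -8315.5$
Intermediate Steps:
$f{\left(p,U \right)} = 6$ ($f{\left(p,U \right)} = 2 - -4 = 2 + 4 = 6$)
$Q{\left(V \right)} = 6$
$P = - \frac{1227}{2491}$ ($P = \frac{1221 + 6}{-2481 - 10} = \frac{1227}{-2491} = 1227 \left(- \frac{1}{2491}\right) = - \frac{1227}{2491} \approx -0.49257$)
$D = - \frac{15918754}{2491}$ ($D = -6391 - - \frac{1227}{2491} = -6391 + \frac{1227}{2491} = - \frac{15918754}{2491} \approx -6390.5$)
$M = -1925$ ($M = 77 \left(-25\right) = -1925$)
$D + M = - \frac{15918754}{2491} - 1925 = - \frac{20713929}{2491}$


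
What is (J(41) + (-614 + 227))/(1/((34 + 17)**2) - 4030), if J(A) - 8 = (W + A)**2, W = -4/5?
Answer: -80438526/262050725 ≈ -0.30696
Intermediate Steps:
W = -4/5 (W = -4*1/5 = -4/5 ≈ -0.80000)
J(A) = 8 + (-4/5 + A)**2
(J(41) + (-614 + 227))/(1/((34 + 17)**2) - 4030) = ((8 + (-4 + 5*41)**2/25) + (-614 + 227))/(1/((34 + 17)**2) - 4030) = ((8 + (-4 + 205)**2/25) - 387)/(1/(51**2) - 4030) = ((8 + (1/25)*201**2) - 387)/(1/2601 - 4030) = ((8 + (1/25)*40401) - 387)/(1/2601 - 4030) = ((8 + 40401/25) - 387)/(-10482029/2601) = (40601/25 - 387)*(-2601/10482029) = (30926/25)*(-2601/10482029) = -80438526/262050725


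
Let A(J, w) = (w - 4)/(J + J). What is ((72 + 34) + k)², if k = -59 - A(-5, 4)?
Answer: 2209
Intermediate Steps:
A(J, w) = (-4 + w)/(2*J) (A(J, w) = (-4 + w)/((2*J)) = (-4 + w)*(1/(2*J)) = (-4 + w)/(2*J))
k = -59 (k = -59 - (-4 + 4)/(2*(-5)) = -59 - (-1)*0/(2*5) = -59 - 1*0 = -59 + 0 = -59)
((72 + 34) + k)² = ((72 + 34) - 59)² = (106 - 59)² = 47² = 2209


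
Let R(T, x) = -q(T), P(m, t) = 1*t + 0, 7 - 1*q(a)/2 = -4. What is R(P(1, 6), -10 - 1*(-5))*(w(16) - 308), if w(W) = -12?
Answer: 7040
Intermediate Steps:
q(a) = 22 (q(a) = 14 - 2*(-4) = 14 + 8 = 22)
P(m, t) = t (P(m, t) = t + 0 = t)
R(T, x) = -22 (R(T, x) = -1*22 = -22)
R(P(1, 6), -10 - 1*(-5))*(w(16) - 308) = -22*(-12 - 308) = -22*(-320) = 7040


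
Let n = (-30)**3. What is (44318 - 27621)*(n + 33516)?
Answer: 108797652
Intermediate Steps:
n = -27000
(44318 - 27621)*(n + 33516) = (44318 - 27621)*(-27000 + 33516) = 16697*6516 = 108797652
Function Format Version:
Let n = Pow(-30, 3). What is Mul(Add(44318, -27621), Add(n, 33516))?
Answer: 108797652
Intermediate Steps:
n = -27000
Mul(Add(44318, -27621), Add(n, 33516)) = Mul(Add(44318, -27621), Add(-27000, 33516)) = Mul(16697, 6516) = 108797652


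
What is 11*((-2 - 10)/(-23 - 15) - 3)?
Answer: -561/19 ≈ -29.526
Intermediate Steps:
11*((-2 - 10)/(-23 - 15) - 3) = 11*(-12/(-38) - 3) = 11*(-12*(-1/38) - 3) = 11*(6/19 - 3) = 11*(-51/19) = -561/19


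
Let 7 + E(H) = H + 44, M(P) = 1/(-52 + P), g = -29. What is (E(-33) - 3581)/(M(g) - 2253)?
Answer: 289737/182494 ≈ 1.5877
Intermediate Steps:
E(H) = 37 + H (E(H) = -7 + (H + 44) = -7 + (44 + H) = 37 + H)
(E(-33) - 3581)/(M(g) - 2253) = ((37 - 33) - 3581)/(1/(-52 - 29) - 2253) = (4 - 3581)/(1/(-81) - 2253) = -3577/(-1/81 - 2253) = -3577/(-182494/81) = -3577*(-81/182494) = 289737/182494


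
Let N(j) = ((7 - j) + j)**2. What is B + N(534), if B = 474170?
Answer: 474219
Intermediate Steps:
N(j) = 49 (N(j) = 7**2 = 49)
B + N(534) = 474170 + 49 = 474219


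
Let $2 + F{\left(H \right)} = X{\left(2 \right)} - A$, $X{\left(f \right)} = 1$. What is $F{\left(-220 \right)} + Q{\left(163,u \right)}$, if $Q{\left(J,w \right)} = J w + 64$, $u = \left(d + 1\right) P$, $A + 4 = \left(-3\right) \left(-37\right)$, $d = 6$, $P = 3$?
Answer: $3379$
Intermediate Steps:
$A = 107$ ($A = -4 - -111 = -4 + 111 = 107$)
$F{\left(H \right)} = -108$ ($F{\left(H \right)} = -2 + \left(1 - 107\right) = -2 - 106 = -108$)
$u = 21$ ($u = \left(6 + 1\right) 3 = 7 \cdot 3 = 21$)
$Q{\left(J,w \right)} = 64 + J w$
$F{\left(-220 \right)} + Q{\left(163,u \right)} = -108 + \left(64 + 163 \cdot 21\right) = -108 + \left(64 + 3423\right) = -108 + 3487 = 3379$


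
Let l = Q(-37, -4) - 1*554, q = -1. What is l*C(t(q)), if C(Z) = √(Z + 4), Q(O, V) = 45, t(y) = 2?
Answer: -509*√6 ≈ -1246.8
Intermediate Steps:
C(Z) = √(4 + Z)
l = -509 (l = 45 - 1*554 = 45 - 554 = -509)
l*C(t(q)) = -509*√(4 + 2) = -509*√6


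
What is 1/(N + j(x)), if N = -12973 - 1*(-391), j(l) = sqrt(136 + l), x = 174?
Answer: -6291/79153207 - sqrt(310)/158306414 ≈ -7.9590e-5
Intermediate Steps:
N = -12582 (N = -12973 + 391 = -12582)
1/(N + j(x)) = 1/(-12582 + sqrt(136 + 174)) = 1/(-12582 + sqrt(310))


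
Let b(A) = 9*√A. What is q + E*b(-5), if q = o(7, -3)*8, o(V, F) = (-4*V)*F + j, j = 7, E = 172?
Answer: 728 + 1548*I*√5 ≈ 728.0 + 3461.4*I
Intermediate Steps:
o(V, F) = 7 - 4*F*V (o(V, F) = (-4*V)*F + 7 = -4*F*V + 7 = 7 - 4*F*V)
q = 728 (q = (7 - 4*(-3)*7)*8 = (7 + 84)*8 = 91*8 = 728)
q + E*b(-5) = 728 + 172*(9*√(-5)) = 728 + 172*(9*(I*√5)) = 728 + 172*(9*I*√5) = 728 + 1548*I*√5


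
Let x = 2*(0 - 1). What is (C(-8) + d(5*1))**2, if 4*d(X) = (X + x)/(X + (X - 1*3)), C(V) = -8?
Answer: 48841/784 ≈ 62.297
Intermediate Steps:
x = -2 (x = 2*(-1) = -2)
d(X) = (-2 + X)/(4*(-3 + 2*X)) (d(X) = ((X - 2)/(X + (X - 1*3)))/4 = ((-2 + X)/(X + (X - 3)))/4 = ((-2 + X)/(X + (-3 + X)))/4 = ((-2 + X)/(-3 + 2*X))/4 = (-2 + X)/(4*(-3 + 2*X)))
(C(-8) + d(5*1))**2 = (-8 + (-2 + 5*1)/(4*(-3 + 2*(5*1))))**2 = (-8 + (-2 + 5)/(4*(-3 + 2*5)))**2 = (-8 + (1/4)*3/(-3 + 10))**2 = (-8 + (1/4)*3/7)**2 = (-8 + (1/4)*(1/7)*3)**2 = (-8 + 3/28)**2 = (-221/28)**2 = 48841/784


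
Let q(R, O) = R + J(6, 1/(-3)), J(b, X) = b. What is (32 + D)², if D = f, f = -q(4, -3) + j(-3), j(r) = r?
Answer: 361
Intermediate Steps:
q(R, O) = 6 + R (q(R, O) = R + 6 = 6 + R)
f = -13 (f = -(6 + 4) - 3 = -1*10 - 3 = -10 - 3 = -13)
D = -13
(32 + D)² = (32 - 13)² = 19² = 361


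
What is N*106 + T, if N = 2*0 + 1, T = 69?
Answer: 175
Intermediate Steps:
N = 1 (N = 0 + 1 = 1)
N*106 + T = 1*106 + 69 = 106 + 69 = 175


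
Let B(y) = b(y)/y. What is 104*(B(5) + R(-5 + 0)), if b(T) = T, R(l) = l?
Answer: -416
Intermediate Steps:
B(y) = 1 (B(y) = y/y = 1)
104*(B(5) + R(-5 + 0)) = 104*(1 + (-5 + 0)) = 104*(1 - 5) = 104*(-4) = -416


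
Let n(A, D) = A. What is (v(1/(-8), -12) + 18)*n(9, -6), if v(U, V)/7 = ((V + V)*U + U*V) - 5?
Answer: 261/2 ≈ 130.50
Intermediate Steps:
v(U, V) = -35 + 21*U*V (v(U, V) = 7*(((V + V)*U + U*V) - 5) = 7*(((2*V)*U + U*V) - 5) = 7*((2*U*V + U*V) - 5) = 7*(3*U*V - 5) = 7*(-5 + 3*U*V) = -35 + 21*U*V)
(v(1/(-8), -12) + 18)*n(9, -6) = ((-35 + 21*(-12)/(-8)) + 18)*9 = ((-35 + 21*(-⅛)*(-12)) + 18)*9 = ((-35 + 63/2) + 18)*9 = (-7/2 + 18)*9 = (29/2)*9 = 261/2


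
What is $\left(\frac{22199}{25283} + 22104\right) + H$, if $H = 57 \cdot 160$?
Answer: $\frac{789458591}{25283} \approx 31225.0$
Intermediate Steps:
$H = 9120$
$\left(\frac{22199}{25283} + 22104\right) + H = \left(\frac{22199}{25283} + 22104\right) + 9120 = \frac{558877631}{25283} + 9120 = \frac{789458591}{25283}$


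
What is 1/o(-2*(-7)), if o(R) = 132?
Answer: 1/132 ≈ 0.0075758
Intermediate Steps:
1/o(-2*(-7)) = 1/132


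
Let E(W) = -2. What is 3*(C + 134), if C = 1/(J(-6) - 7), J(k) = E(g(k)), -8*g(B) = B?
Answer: 1205/3 ≈ 401.67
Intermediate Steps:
g(B) = -B/8
J(k) = -2
C = -1/9 (C = 1/(-2 - 7) = 1/(-9) = -1/9 ≈ -0.11111)
3*(C + 134) = 3*(-1/9 + 134) = 3*(1205/9) = 1205/3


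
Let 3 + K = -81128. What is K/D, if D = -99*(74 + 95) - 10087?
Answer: 81131/26818 ≈ 3.0252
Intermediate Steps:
K = -81131 (K = -3 - 81128 = -81131)
D = -26818 (D = -99*169 - 10087 = -16731 - 10087 = -26818)
K/D = -81131/(-26818) = -81131*(-1/26818) = 81131/26818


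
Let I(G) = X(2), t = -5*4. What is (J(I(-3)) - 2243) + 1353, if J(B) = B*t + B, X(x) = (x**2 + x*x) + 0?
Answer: -1042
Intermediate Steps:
t = -20
X(x) = 2*x**2 (X(x) = (x**2 + x**2) + 0 = 2*x**2 + 0 = 2*x**2)
I(G) = 8 (I(G) = 2*2**2 = 2*4 = 8)
J(B) = -19*B (J(B) = B*(-20) + B = -20*B + B = -19*B)
(J(I(-3)) - 2243) + 1353 = (-19*8 - 2243) + 1353 = (-152 - 2243) + 1353 = -2395 + 1353 = -1042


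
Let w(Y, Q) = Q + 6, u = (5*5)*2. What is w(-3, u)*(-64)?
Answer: -3584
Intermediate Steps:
u = 50 (u = 25*2 = 50)
w(Y, Q) = 6 + Q
w(-3, u)*(-64) = (6 + 50)*(-64) = 56*(-64) = -3584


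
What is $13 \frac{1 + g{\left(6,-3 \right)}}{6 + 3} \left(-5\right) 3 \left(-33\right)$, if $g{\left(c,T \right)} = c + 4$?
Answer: $7865$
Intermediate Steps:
$g{\left(c,T \right)} = 4 + c$
$13 \frac{1 + g{\left(6,-3 \right)}}{6 + 3} \left(-5\right) 3 \left(-33\right) = 13 \frac{1 + \left(4 + 6\right)}{6 + 3} \left(-5\right) 3 \left(-33\right) = 13 \frac{1 + 10}{9} \left(-5\right) 3 \left(-33\right) = 13 \cdot 11 \cdot \frac{1}{9} \left(-5\right) 3 \left(-33\right) = 13 \cdot \frac{11}{9} \left(-5\right) 3 \left(-33\right) = 13 \left(\left(- \frac{55}{9}\right) 3\right) \left(-33\right) = 13 \left(- \frac{55}{3}\right) \left(-33\right) = \left(- \frac{715}{3}\right) \left(-33\right) = 7865$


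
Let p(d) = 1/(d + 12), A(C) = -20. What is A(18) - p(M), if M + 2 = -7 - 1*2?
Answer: -21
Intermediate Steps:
M = -11 (M = -2 + (-7 - 1*2) = -2 + (-7 - 2) = -2 - 9 = -11)
p(d) = 1/(12 + d)
A(18) - p(M) = -20 - 1/(12 - 11) = -20 - 1/1 = -20 - 1*1 = -20 - 1 = -21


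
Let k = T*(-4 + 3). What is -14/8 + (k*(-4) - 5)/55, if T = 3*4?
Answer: -213/220 ≈ -0.96818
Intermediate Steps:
T = 12
k = -12 (k = 12*(-4 + 3) = 12*(-1) = -12)
-14/8 + (k*(-4) - 5)/55 = -14/8 + (-12*(-4) - 5)/55 = -14*⅛ + (48 - 5)*(1/55) = -7/4 + 43*(1/55) = -7/4 + 43/55 = -213/220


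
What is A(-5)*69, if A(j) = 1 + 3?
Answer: 276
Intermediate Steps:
A(j) = 4
A(-5)*69 = 4*69 = 276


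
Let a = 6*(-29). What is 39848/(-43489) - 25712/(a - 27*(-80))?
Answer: -598663648/43184577 ≈ -13.863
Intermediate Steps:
a = -174
39848/(-43489) - 25712/(a - 27*(-80)) = 39848/(-43489) - 25712/(-174 - 27*(-80)) = 39848*(-1/43489) - 25712/(-174 + 2160) = -39848/43489 - 25712/1986 = -39848/43489 - 25712*1/1986 = -39848/43489 - 12856/993 = -598663648/43184577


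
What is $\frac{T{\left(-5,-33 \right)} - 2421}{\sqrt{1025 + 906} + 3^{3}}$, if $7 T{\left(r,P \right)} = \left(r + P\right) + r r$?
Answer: $\frac{228960}{4207} - \frac{8480 \sqrt{1931}}{4207} \approx -34.152$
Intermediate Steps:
$T{\left(r,P \right)} = \frac{P}{7} + \frac{r}{7} + \frac{r^{2}}{7}$ ($T{\left(r,P \right)} = \frac{\left(r + P\right) + r r}{7} = \frac{\left(P + r\right) + r^{2}}{7} = \frac{P + r + r^{2}}{7} = \frac{P}{7} + \frac{r}{7} + \frac{r^{2}}{7}$)
$\frac{T{\left(-5,-33 \right)} - 2421}{\sqrt{1025 + 906} + 3^{3}} = \frac{\left(\frac{1}{7} \left(-33\right) + \frac{1}{7} \left(-5\right) + \frac{\left(-5\right)^{2}}{7}\right) - 2421}{\sqrt{1025 + 906} + 3^{3}} = \frac{\left(- \frac{33}{7} - \frac{5}{7} + \frac{1}{7} \cdot 25\right) - 2421}{\sqrt{1931} + 27} = \frac{\left(- \frac{33}{7} - \frac{5}{7} + \frac{25}{7}\right) - 2421}{27 + \sqrt{1931}} = \frac{- \frac{13}{7} - 2421}{27 + \sqrt{1931}} = - \frac{16960}{7 \left(27 + \sqrt{1931}\right)}$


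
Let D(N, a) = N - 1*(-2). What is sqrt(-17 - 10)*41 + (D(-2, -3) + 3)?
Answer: 3 + 123*I*sqrt(3) ≈ 3.0 + 213.04*I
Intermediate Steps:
D(N, a) = 2 + N (D(N, a) = N + 2 = 2 + N)
sqrt(-17 - 10)*41 + (D(-2, -3) + 3) = sqrt(-17 - 10)*41 + ((2 - 2) + 3) = sqrt(-27)*41 + (0 + 3) = (3*I*sqrt(3))*41 + 3 = 123*I*sqrt(3) + 3 = 3 + 123*I*sqrt(3)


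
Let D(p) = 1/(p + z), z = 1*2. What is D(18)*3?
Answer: 3/20 ≈ 0.15000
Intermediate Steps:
z = 2
D(p) = 1/(2 + p) (D(p) = 1/(p + 2) = 1/(2 + p))
D(18)*3 = 3/(2 + 18) = 3/20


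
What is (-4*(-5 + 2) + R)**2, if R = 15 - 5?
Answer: 484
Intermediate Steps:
R = 10
(-4*(-5 + 2) + R)**2 = (-4*(-5 + 2) + 10)**2 = (-4*(-3) + 10)**2 = (12 + 10)**2 = 22**2 = 484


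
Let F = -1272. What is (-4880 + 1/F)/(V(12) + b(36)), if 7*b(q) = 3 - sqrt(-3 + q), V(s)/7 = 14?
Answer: -564869851/11392512 - 43451527*sqrt(33)/603803136 ≈ -49.996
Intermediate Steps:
V(s) = 98 (V(s) = 7*14 = 98)
b(q) = 3/7 - sqrt(-3 + q)/7 (b(q) = (3 - sqrt(-3 + q))/7 = 3/7 - sqrt(-3 + q)/7)
(-4880 + 1/F)/(V(12) + b(36)) = (-4880 + 1/(-1272))/(98 + (3/7 - sqrt(-3 + 36)/7)) = (-4880 - 1/1272)/(98 + (3/7 - sqrt(33)/7)) = -6207361/(1272*(689/7 - sqrt(33)/7))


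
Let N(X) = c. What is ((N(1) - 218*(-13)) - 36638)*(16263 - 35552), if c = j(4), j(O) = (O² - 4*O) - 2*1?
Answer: 652083934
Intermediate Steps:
j(O) = -2 + O² - 4*O (j(O) = (O² - 4*O) - 2 = -2 + O² - 4*O)
c = -2 (c = -2 + 4² - 4*4 = -2 + 16 - 16 = -2)
N(X) = -2
((N(1) - 218*(-13)) - 36638)*(16263 - 35552) = ((-2 - 218*(-13)) - 36638)*(16263 - 35552) = ((-2 - 109*(-26)) - 36638)*(-19289) = ((-2 + 2834) - 36638)*(-19289) = (2832 - 36638)*(-19289) = -33806*(-19289) = 652083934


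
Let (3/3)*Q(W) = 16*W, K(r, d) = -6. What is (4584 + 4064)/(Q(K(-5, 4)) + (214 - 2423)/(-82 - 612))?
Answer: -6001712/64415 ≈ -93.173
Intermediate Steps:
Q(W) = 16*W
(4584 + 4064)/(Q(K(-5, 4)) + (214 - 2423)/(-82 - 612)) = (4584 + 4064)/(16*(-6) + (214 - 2423)/(-82 - 612)) = 8648/(-96 - 2209/(-694)) = 8648/(-96 - 2209*(-1/694)) = 8648/(-96 + 2209/694) = 8648/(-64415/694) = 8648*(-694/64415) = -6001712/64415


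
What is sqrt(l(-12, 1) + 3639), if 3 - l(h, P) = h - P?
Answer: sqrt(3655) ≈ 60.457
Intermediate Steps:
l(h, P) = 3 + P - h (l(h, P) = 3 - (h - P) = 3 + (P - h) = 3 + P - h)
sqrt(l(-12, 1) + 3639) = sqrt((3 + 1 - 1*(-12)) + 3639) = sqrt((3 + 1 + 12) + 3639) = sqrt(16 + 3639) = sqrt(3655)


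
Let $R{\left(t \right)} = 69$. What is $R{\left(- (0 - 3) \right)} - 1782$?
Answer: $-1713$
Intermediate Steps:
$R{\left(- (0 - 3) \right)} - 1782 = 69 - 1782 = -1713$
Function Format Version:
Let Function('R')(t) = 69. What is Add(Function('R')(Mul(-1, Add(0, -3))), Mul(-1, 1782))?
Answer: -1713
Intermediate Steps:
Add(Function('R')(Mul(-1, Add(0, -3))), Mul(-1, 1782)) = Add(69, Mul(-1, 1782)) = Add(69, -1782) = -1713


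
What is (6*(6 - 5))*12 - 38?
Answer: 34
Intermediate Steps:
(6*(6 - 5))*12 - 38 = (6*1)*12 - 38 = 6*12 - 38 = 72 - 38 = 34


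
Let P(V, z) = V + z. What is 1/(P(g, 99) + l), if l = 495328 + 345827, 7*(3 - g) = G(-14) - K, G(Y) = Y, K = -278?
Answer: 7/5888535 ≈ 1.1888e-6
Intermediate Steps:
g = -243/7 (g = 3 - (-14 - 1*(-278))/7 = 3 - (-14 + 278)/7 = 3 - ⅐*264 = 3 - 264/7 = -243/7 ≈ -34.714)
l = 841155
1/(P(g, 99) + l) = 1/((-243/7 + 99) + 841155) = 1/(450/7 + 841155) = 1/(5888535/7) = 7/5888535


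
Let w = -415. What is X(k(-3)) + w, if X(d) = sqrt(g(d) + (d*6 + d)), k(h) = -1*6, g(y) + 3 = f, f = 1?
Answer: -415 + 2*I*sqrt(11) ≈ -415.0 + 6.6332*I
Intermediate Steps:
g(y) = -2 (g(y) = -3 + 1 = -2)
k(h) = -6
X(d) = sqrt(-2 + 7*d) (X(d) = sqrt(-2 + (d*6 + d)) = sqrt(-2 + (6*d + d)) = sqrt(-2 + 7*d))
X(k(-3)) + w = sqrt(-2 + 7*(-6)) - 415 = sqrt(-2 - 42) - 415 = sqrt(-44) - 415 = 2*I*sqrt(11) - 415 = -415 + 2*I*sqrt(11)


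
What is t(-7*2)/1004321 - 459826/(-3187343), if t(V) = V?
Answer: 461768285344/3201115509103 ≈ 0.14425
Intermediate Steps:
t(-7*2)/1004321 - 459826/(-3187343) = -7*2/1004321 - 459826/(-3187343) = -14*1/1004321 - 459826*(-1/3187343) = -14/1004321 + 459826/3187343 = 461768285344/3201115509103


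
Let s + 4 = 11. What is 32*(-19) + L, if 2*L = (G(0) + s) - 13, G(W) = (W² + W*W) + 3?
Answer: -1219/2 ≈ -609.50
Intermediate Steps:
s = 7 (s = -4 + 11 = 7)
G(W) = 3 + 2*W² (G(W) = (W² + W²) + 3 = 2*W² + 3 = 3 + 2*W²)
L = -3/2 (L = (((3 + 2*0²) + 7) - 13)/2 = (((3 + 2*0) + 7) - 13)/2 = (((3 + 0) + 7) - 13)/2 = ((3 + 7) - 13)/2 = (10 - 13)/2 = (½)*(-3) = -3/2 ≈ -1.5000)
32*(-19) + L = 32*(-19) - 3/2 = -608 - 3/2 = -1219/2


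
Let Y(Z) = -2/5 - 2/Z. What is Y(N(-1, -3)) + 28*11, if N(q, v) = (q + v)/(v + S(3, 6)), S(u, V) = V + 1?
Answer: 1548/5 ≈ 309.60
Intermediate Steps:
S(u, V) = 1 + V
N(q, v) = (q + v)/(7 + v) (N(q, v) = (q + v)/(v + (1 + 6)) = (q + v)/(v + 7) = (q + v)/(7 + v))
Y(Z) = -⅖ - 2/Z (Y(Z) = -2*⅕ - 2/Z = -⅖ - 2/Z)
Y(N(-1, -3)) + 28*11 = (-⅖ - 2*(7 - 3)/(-1 - 3)) + 28*11 = (-⅖ - 2/(-4/4)) + 308 = (-⅖ - 2/((¼)*(-4))) + 308 = (-⅖ - 2/(-1)) + 308 = (-⅖ - 2*(-1)) + 308 = (-⅖ + 2) + 308 = 8/5 + 308 = 1548/5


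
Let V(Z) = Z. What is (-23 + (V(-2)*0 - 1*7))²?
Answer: 900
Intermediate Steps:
(-23 + (V(-2)*0 - 1*7))² = (-23 + (-2*0 - 1*7))² = (-23 + (0 - 7))² = (-23 - 7)² = (-30)² = 900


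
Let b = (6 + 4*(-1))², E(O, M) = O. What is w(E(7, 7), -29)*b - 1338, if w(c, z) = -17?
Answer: -1406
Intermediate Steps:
b = 4 (b = (6 - 4)² = 2² = 4)
w(E(7, 7), -29)*b - 1338 = -17*4 - 1338 = -68 - 1338 = -1406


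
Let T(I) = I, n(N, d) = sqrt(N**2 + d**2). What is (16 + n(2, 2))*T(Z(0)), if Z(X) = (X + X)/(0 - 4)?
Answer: 0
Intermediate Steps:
Z(X) = -X/2 (Z(X) = (2*X)/(-4) = (2*X)*(-1/4) = -X/2)
(16 + n(2, 2))*T(Z(0)) = (16 + sqrt(2**2 + 2**2))*(-1/2*0) = (16 + sqrt(4 + 4))*0 = (16 + sqrt(8))*0 = (16 + 2*sqrt(2))*0 = 0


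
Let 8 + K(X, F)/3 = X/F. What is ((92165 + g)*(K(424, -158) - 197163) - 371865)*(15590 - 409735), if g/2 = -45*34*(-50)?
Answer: 1505361947761953900/79 ≈ 1.9055e+16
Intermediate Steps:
K(X, F) = -24 + 3*X/F (K(X, F) = -24 + 3*(X/F) = -24 + 3*X/F)
g = 153000 (g = 2*(-45*34*(-50)) = 2*(-1530*(-50)) = 2*76500 = 153000)
((92165 + g)*(K(424, -158) - 197163) - 371865)*(15590 - 409735) = ((92165 + 153000)*((-24 + 3*424/(-158)) - 197163) - 371865)*(15590 - 409735) = (245165*((-24 + 3*424*(-1/158)) - 197163) - 371865)*(-394145) = (245165*((-24 - 636/79) - 197163) - 371865)*(-394145) = (245165*(-2532/79 - 197163) - 371865)*(-394145) = (245165*(-15578409/79) - 371865)*(-394145) = (-3819280642485/79 - 371865)*(-394145) = -3819310019820/79*(-394145) = 1505361947761953900/79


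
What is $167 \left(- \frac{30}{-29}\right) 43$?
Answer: $\frac{215430}{29} \approx 7428.6$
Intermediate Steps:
$167 \left(- \frac{30}{-29}\right) 43 = 167 \left(\left(-30\right) \left(- \frac{1}{29}\right)\right) 43 = 167 \cdot \frac{30}{29} \cdot 43 = \frac{5010}{29} \cdot 43 = \frac{215430}{29}$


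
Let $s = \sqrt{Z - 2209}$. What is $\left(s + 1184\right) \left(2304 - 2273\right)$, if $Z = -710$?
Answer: $36704 + 31 i \sqrt{2919} \approx 36704.0 + 1674.9 i$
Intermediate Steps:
$s = i \sqrt{2919}$ ($s = \sqrt{-710 - 2209} = \sqrt{-2919} = i \sqrt{2919} \approx 54.028 i$)
$\left(s + 1184\right) \left(2304 - 2273\right) = \left(i \sqrt{2919} + 1184\right) \left(2304 - 2273\right) = \left(1184 + i \sqrt{2919}\right) 31 = 36704 + 31 i \sqrt{2919}$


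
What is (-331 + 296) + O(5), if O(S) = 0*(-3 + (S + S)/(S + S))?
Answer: -35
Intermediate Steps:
O(S) = 0 (O(S) = 0*(-3 + (2*S)/((2*S))) = 0*(-3 + (2*S)*(1/(2*S))) = 0*(-3 + 1) = 0*(-2) = 0)
(-331 + 296) + O(5) = (-331 + 296) + 0 = -35 + 0 = -35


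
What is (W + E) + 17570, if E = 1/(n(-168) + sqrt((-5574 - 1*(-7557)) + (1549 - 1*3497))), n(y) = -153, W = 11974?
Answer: 690561303/23374 - sqrt(35)/23374 ≈ 29544.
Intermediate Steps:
E = 1/(-153 + sqrt(35)) (E = 1/(-153 + sqrt((-5574 - 1*(-7557)) + (1549 - 1*3497))) = 1/(-153 + sqrt((-5574 + 7557) + (1549 - 3497))) = 1/(-153 + sqrt(1983 - 1948)) = 1/(-153 + sqrt(35)) ≈ -0.0067988)
(W + E) + 17570 = (11974 + (-153/23374 - sqrt(35)/23374)) + 17570 = (279880123/23374 - sqrt(35)/23374) + 17570 = 690561303/23374 - sqrt(35)/23374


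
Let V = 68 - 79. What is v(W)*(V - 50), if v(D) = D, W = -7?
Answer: 427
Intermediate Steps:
V = -11
v(W)*(V - 50) = -7*(-11 - 50) = -7*(-61) = 427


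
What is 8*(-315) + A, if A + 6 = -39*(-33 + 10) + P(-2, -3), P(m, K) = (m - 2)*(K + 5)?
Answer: -1637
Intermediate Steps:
P(m, K) = (-2 + m)*(5 + K)
A = 883 (A = -6 + (-39*(-33 + 10) + (-10 - 2*(-3) + 5*(-2) - 3*(-2))) = -6 + (-39*(-23) + (-10 + 6 - 10 + 6)) = -6 + (897 - 8) = -6 + 889 = 883)
8*(-315) + A = 8*(-315) + 883 = -2520 + 883 = -1637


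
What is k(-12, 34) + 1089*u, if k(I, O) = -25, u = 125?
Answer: 136100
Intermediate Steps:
k(-12, 34) + 1089*u = -25 + 1089*125 = -25 + 136125 = 136100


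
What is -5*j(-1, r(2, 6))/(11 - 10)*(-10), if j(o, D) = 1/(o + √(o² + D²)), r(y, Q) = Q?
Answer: 25/18 + 25*√37/18 ≈ 9.8372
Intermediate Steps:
j(o, D) = 1/(o + √(D² + o²))
-5*j(-1, r(2, 6))/(11 - 10)*(-10) = -5*1/((11 - 10)*(-1 + √(6² + (-1)²)))*(-10) = -5*1/(1*(-1 + √(36 + 1)))*(-10) = -5*1/(-1 + √37)*(-10) = -5*(-10)/(-1 + √37) = -(-50)/(-1 + √37) = 50/(-1 + √37)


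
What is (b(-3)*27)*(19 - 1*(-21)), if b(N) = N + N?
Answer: -6480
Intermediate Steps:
b(N) = 2*N
(b(-3)*27)*(19 - 1*(-21)) = ((2*(-3))*27)*(19 - 1*(-21)) = (-6*27)*(19 + 21) = -162*40 = -6480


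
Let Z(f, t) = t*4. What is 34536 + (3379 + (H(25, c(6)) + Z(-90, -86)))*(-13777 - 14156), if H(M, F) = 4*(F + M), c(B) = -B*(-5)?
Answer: -90887379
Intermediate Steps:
Z(f, t) = 4*t
c(B) = 5*B (c(B) = -(-5)*B = 5*B)
H(M, F) = 4*F + 4*M
34536 + (3379 + (H(25, c(6)) + Z(-90, -86)))*(-13777 - 14156) = 34536 + (3379 + ((4*(5*6) + 4*25) + 4*(-86)))*(-13777 - 14156) = 34536 + (3379 + ((4*30 + 100) - 344))*(-27933) = 34536 + (3379 + ((120 + 100) - 344))*(-27933) = 34536 + (3379 + (220 - 344))*(-27933) = 34536 + (3379 - 124)*(-27933) = 34536 + 3255*(-27933) = 34536 - 90921915 = -90887379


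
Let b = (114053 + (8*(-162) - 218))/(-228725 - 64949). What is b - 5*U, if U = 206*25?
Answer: -7562218039/293674 ≈ -25750.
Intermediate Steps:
U = 5150
b = -112539/293674 (b = (114053 + (-1296 - 218))/(-293674) = (114053 - 1514)*(-1/293674) = 112539*(-1/293674) = -112539/293674 ≈ -0.38321)
b - 5*U = -112539/293674 - 5*5150 = -112539/293674 - 25750 = -7562218039/293674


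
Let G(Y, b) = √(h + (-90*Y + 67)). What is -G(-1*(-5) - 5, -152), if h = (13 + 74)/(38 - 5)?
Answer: -√8426/11 ≈ -8.3448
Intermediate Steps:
h = 29/11 (h = 87/33 = 87*(1/33) = 29/11 ≈ 2.6364)
G(Y, b) = √(766/11 - 90*Y) (G(Y, b) = √(29/11 + (-90*Y + 67)) = √(29/11 + (67 - 90*Y)) = √(766/11 - 90*Y))
-G(-1*(-5) - 5, -152) = -√(8426 - 10890*(-1*(-5) - 5))/11 = -√(8426 - 10890*(5 - 5))/11 = -√(8426 - 10890*0)/11 = -√(8426 + 0)/11 = -√8426/11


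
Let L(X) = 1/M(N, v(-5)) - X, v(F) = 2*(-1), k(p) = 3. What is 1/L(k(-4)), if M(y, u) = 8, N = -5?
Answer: -8/23 ≈ -0.34783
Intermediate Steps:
v(F) = -2
L(X) = 1/8 - X
1/L(k(-4)) = 1/(1/8 - 1*3) = 1/(1/8 - 3) = 1/(-23/8) = -8/23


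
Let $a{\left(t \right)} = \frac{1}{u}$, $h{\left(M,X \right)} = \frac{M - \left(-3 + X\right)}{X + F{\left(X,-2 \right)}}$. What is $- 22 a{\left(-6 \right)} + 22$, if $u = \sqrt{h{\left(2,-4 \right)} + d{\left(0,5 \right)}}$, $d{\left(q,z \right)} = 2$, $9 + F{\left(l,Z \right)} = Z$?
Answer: $22 - \frac{22 \sqrt{35}}{7} \approx 3.4066$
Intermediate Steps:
$F{\left(l,Z \right)} = -9 + Z$
$h{\left(M,X \right)} = \frac{3 + M - X}{-11 + X}$ ($h{\left(M,X \right)} = \frac{M - \left(-3 + X\right)}{X - 11} = \frac{3 + M - X}{X - 11} = \frac{3 + M - X}{-11 + X}$)
$u = \frac{\sqrt{35}}{5}$ ($u = \sqrt{\frac{3 + 2 - -4}{-11 - 4} + 2} = \sqrt{\frac{3 + 2 + 4}{-15} + 2} = \sqrt{\left(- \frac{1}{15}\right) 9 + 2} = \sqrt{- \frac{3}{5} + 2} = \sqrt{\frac{7}{5}} = \frac{\sqrt{35}}{5} \approx 1.1832$)
$a{\left(t \right)} = \frac{\sqrt{35}}{7}$ ($a{\left(t \right)} = \frac{1}{\frac{1}{5} \sqrt{35}} = \frac{\sqrt{35}}{7}$)
$- 22 a{\left(-6 \right)} + 22 = - 22 \frac{\sqrt{35}}{7} + 22 = - \frac{22 \sqrt{35}}{7} + 22 = 22 - \frac{22 \sqrt{35}}{7}$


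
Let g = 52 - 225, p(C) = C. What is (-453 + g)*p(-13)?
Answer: 8138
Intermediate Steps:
g = -173
(-453 + g)*p(-13) = (-453 - 173)*(-13) = -626*(-13) = 8138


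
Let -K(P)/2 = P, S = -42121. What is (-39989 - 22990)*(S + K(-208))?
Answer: 2626539195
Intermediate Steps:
K(P) = -2*P
(-39989 - 22990)*(S + K(-208)) = (-39989 - 22990)*(-42121 - 2*(-208)) = -62979*(-42121 + 416) = -62979*(-41705) = 2626539195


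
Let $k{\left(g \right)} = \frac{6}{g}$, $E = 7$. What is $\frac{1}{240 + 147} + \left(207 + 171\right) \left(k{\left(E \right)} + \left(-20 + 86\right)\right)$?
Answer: $\frac{9780265}{387} \approx 25272.0$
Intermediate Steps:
$\frac{1}{240 + 147} + \left(207 + 171\right) \left(k{\left(E \right)} + \left(-20 + 86\right)\right) = \frac{1}{240 + 147} + \left(207 + 171\right) \left(\frac{6}{7} + \left(-20 + 86\right)\right) = \frac{1}{387} + 378 \left(6 \cdot \frac{1}{7} + 66\right) = \frac{1}{387} + 378 \left(\frac{6}{7} + 66\right) = \frac{1}{387} + 378 \cdot \frac{468}{7} = \frac{1}{387} + 25272 = \frac{9780265}{387}$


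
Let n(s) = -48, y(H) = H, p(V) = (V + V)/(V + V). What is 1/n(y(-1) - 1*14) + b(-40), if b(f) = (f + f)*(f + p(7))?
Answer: 149759/48 ≈ 3120.0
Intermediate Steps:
p(V) = 1 (p(V) = (2*V)/((2*V)) = (2*V)*(1/(2*V)) = 1)
b(f) = 2*f*(1 + f) (b(f) = (f + f)*(f + 1) = (2*f)*(1 + f) = 2*f*(1 + f))
1/n(y(-1) - 1*14) + b(-40) = 1/(-48) + 2*(-40)*(1 - 40) = -1/48 + 2*(-40)*(-39) = -1/48 + 3120 = 149759/48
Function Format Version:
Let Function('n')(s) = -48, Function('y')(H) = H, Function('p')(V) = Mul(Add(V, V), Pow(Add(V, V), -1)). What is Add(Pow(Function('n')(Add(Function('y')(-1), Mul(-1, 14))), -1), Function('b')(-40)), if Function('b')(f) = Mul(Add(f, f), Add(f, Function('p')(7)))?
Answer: Rational(149759, 48) ≈ 3120.0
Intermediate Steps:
Function('p')(V) = 1 (Function('p')(V) = Mul(Mul(2, V), Pow(Mul(2, V), -1)) = Mul(Mul(2, V), Mul(Rational(1, 2), Pow(V, -1))) = 1)
Function('b')(f) = Mul(2, f, Add(1, f)) (Function('b')(f) = Mul(Add(f, f), Add(f, 1)) = Mul(Mul(2, f), Add(1, f)) = Mul(2, f, Add(1, f)))
Add(Pow(Function('n')(Add(Function('y')(-1), Mul(-1, 14))), -1), Function('b')(-40)) = Add(Pow(-48, -1), Mul(2, -40, Add(1, -40))) = Add(Rational(-1, 48), Mul(2, -40, -39)) = Add(Rational(-1, 48), 3120) = Rational(149759, 48)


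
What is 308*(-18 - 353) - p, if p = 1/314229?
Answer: -35906319373/314229 ≈ -1.1427e+5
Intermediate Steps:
p = 1/314229 ≈ 3.1824e-6
308*(-18 - 353) - p = 308*(-18 - 353) - 1*1/314229 = 308*(-371) - 1/314229 = -114268 - 1/314229 = -35906319373/314229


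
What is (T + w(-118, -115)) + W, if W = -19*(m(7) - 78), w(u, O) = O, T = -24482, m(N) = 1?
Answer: -23134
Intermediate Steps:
W = 1463 (W = -19*(1 - 78) = -19*(-77) = 1463)
(T + w(-118, -115)) + W = (-24482 - 115) + 1463 = -24597 + 1463 = -23134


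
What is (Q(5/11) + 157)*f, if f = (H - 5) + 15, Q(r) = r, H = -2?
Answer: 13856/11 ≈ 1259.6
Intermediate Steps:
f = 8 (f = (-2 - 5) + 15 = -7 + 15 = 8)
(Q(5/11) + 157)*f = (5/11 + 157)*8 = (1732/11)*8 = 13856/11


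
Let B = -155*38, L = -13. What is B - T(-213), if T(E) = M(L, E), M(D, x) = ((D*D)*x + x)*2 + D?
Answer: 66543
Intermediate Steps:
M(D, x) = D + 2*x + 2*x*D² (M(D, x) = (D²*x + x)*2 + D = (x*D² + x)*2 + D = (x + x*D²)*2 + D = (2*x + 2*x*D²) + D = D + 2*x + 2*x*D²)
T(E) = -13 + 340*E (T(E) = -13 + 2*E + 2*E*(-13)² = -13 + 2*E + 2*E*169 = -13 + 2*E + 338*E = -13 + 340*E)
B = -5890
B - T(-213) = -5890 - (-13 + 340*(-213)) = -5890 - (-13 - 72420) = -5890 - 1*(-72433) = -5890 + 72433 = 66543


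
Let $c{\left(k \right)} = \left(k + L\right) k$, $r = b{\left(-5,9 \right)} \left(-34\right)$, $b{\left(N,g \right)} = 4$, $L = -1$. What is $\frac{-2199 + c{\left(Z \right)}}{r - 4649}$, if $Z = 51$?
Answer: $- \frac{117}{1595} \approx -0.073354$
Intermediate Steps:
$r = -136$ ($r = 4 \left(-34\right) = -136$)
$c{\left(k \right)} = k \left(-1 + k\right)$ ($c{\left(k \right)} = \left(k - 1\right) k = \left(-1 + k\right) k = k \left(-1 + k\right)$)
$\frac{-2199 + c{\left(Z \right)}}{r - 4649} = \frac{-2199 + 51 \left(-1 + 51\right)}{-136 - 4649} = \frac{-2199 + 51 \cdot 50}{-4785} = \left(-2199 + 2550\right) \left(- \frac{1}{4785}\right) = 351 \left(- \frac{1}{4785}\right) = - \frac{117}{1595}$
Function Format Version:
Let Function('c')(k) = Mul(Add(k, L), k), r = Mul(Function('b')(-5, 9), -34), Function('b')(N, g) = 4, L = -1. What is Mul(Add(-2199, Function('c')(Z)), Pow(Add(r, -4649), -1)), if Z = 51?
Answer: Rational(-117, 1595) ≈ -0.073354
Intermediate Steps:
r = -136 (r = Mul(4, -34) = -136)
Function('c')(k) = Mul(k, Add(-1, k)) (Function('c')(k) = Mul(Add(k, -1), k) = Mul(Add(-1, k), k) = Mul(k, Add(-1, k)))
Mul(Add(-2199, Function('c')(Z)), Pow(Add(r, -4649), -1)) = Mul(Add(-2199, Mul(51, Add(-1, 51))), Pow(Add(-136, -4649), -1)) = Mul(Add(-2199, Mul(51, 50)), Pow(-4785, -1)) = Mul(Add(-2199, 2550), Rational(-1, 4785)) = Mul(351, Rational(-1, 4785)) = Rational(-117, 1595)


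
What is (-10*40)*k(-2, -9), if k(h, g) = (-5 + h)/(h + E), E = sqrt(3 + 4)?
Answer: 5600/3 + 2800*sqrt(7)/3 ≈ 4336.0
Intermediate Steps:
E = sqrt(7) ≈ 2.6458
k(h, g) = (-5 + h)/(h + sqrt(7))
(-10*40)*k(-2, -9) = (-10*40)*((-5 - 2)/(-2 + sqrt(7))) = -400*(-7)/(-2 + sqrt(7)) = -(-2800)/(-2 + sqrt(7)) = 2800/(-2 + sqrt(7))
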